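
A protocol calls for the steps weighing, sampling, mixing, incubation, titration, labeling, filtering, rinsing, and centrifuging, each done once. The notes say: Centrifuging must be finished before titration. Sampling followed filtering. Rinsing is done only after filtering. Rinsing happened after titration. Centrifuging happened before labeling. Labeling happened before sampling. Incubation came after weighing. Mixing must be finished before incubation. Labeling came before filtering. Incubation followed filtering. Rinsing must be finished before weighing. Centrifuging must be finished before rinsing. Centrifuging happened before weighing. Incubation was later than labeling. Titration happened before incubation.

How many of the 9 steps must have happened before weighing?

5

Directly stated before weighing: centrifuging and rinsing.
Filtering reaches weighing via filtering → rinsing → weighing.
Labeling reaches weighing via labeling → filtering → rinsing → weighing.
Titration reaches weighing via titration → rinsing → weighing.
That's centrifuging, filtering, labeling, rinsing, and titration — 5 in all.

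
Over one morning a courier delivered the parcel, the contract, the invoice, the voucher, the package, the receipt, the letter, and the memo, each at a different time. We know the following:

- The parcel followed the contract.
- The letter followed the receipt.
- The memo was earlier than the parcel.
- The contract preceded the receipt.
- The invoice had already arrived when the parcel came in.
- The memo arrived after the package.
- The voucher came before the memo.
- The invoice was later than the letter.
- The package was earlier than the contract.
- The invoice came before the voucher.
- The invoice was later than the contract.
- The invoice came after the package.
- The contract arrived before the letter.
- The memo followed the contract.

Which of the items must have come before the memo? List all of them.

Directly stated before the memo: the contract, the package, and the voucher.
The invoice reaches the memo via the invoice → the voucher → the memo.
The letter reaches the memo via the letter → the invoice → the voucher → the memo.
The receipt reaches the memo via the receipt → the letter → the invoice → the voucher → the memo.
No chain forces the parcel ahead of the memo.

the contract, the invoice, the letter, the package, the receipt, the voucher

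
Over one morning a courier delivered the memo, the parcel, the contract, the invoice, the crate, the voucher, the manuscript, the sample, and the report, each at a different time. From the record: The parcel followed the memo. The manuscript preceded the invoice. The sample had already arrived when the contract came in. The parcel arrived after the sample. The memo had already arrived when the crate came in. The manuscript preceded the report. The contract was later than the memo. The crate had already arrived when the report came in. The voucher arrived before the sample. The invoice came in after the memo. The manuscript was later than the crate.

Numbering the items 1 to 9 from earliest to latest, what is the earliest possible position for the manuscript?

3

The crate and the memo must both come before the manuscript — 2 forced predecessors.
Nothing else is forced ahead of the manuscript, so its earliest slot is position 2 + 1 = 3.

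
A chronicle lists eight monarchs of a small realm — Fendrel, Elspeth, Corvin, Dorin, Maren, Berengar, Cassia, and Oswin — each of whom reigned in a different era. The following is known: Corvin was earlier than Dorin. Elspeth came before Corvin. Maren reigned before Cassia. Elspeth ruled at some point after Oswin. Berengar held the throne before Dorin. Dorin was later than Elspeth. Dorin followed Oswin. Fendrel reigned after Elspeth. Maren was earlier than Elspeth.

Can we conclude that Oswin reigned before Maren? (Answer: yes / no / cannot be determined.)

No chain of stated constraints runs from Oswin to Maren, and none runs from Maren to Oswin either.
So the relative order of Oswin and Maren is not fixed by the given facts.

cannot be determined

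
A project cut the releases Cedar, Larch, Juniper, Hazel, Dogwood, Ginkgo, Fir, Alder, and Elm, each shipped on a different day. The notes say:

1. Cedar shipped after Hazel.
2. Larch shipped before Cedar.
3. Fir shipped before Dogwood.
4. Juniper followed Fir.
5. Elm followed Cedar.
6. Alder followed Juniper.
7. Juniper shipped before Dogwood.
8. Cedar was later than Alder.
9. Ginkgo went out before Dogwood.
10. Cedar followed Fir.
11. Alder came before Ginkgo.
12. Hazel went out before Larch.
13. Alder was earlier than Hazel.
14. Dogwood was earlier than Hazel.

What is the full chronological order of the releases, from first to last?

The constraints fix every adjacent pair, so only one ordering works:
Fir → Juniper → Alder → Ginkgo → Dogwood → Hazel → Larch → Cedar → Elm.

Fir, Juniper, Alder, Ginkgo, Dogwood, Hazel, Larch, Cedar, Elm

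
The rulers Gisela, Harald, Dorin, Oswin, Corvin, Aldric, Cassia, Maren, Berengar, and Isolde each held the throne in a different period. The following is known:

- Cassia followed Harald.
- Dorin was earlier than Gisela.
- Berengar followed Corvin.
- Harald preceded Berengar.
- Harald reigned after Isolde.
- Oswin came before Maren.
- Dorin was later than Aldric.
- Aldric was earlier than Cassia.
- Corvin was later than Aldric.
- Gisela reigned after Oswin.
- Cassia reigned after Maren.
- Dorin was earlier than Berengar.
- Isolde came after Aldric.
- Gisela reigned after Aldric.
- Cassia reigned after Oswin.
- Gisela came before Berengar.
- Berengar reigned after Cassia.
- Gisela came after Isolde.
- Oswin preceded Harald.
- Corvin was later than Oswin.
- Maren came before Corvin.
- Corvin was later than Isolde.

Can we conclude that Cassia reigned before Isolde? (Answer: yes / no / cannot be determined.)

Tracing the constraints gives Isolde → Harald → Cassia, so Isolde must come before Cassia.
That means Cassia cannot be before Isolde.

no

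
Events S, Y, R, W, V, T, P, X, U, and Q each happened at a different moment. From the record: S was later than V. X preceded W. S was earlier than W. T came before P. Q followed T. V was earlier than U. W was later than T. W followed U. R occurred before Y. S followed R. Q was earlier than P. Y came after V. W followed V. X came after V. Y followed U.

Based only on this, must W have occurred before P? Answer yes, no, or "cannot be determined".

No chain of stated constraints runs from W to P, and none runs from P to W either.
So the relative order of W and P is not fixed by the given facts.

cannot be determined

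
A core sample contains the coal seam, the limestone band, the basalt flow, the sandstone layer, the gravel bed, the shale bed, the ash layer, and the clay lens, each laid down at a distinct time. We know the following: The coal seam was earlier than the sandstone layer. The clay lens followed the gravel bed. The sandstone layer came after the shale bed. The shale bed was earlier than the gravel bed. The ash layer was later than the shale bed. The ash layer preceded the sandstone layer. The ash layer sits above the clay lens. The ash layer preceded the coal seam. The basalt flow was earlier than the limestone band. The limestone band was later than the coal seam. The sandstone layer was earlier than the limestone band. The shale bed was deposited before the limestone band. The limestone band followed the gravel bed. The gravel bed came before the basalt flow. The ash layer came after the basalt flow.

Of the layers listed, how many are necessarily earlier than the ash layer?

Directly stated before the ash layer: the basalt flow, the clay lens, and the shale bed.
The gravel bed reaches the ash layer via the gravel bed → the basalt flow → the ash layer.
No chain forces the coal seam (or any of the others) ahead of the ash layer.
That's the basalt flow, the clay lens, the gravel bed, and the shale bed — 4 in all.

4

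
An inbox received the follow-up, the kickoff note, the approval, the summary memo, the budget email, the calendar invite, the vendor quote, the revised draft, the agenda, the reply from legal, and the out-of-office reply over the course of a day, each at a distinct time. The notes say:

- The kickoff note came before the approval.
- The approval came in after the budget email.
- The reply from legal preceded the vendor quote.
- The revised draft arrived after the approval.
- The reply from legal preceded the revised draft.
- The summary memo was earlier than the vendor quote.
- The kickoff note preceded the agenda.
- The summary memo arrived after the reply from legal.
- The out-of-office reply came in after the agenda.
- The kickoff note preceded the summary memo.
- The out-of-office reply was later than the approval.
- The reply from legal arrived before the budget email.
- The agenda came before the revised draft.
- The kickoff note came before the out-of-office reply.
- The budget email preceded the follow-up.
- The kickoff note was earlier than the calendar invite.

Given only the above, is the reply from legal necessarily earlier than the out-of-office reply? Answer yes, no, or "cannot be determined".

Chain the constraints: the reply from legal → the budget email → the approval → the out-of-office reply. Each link is directly stated, so the reply from legal comes before the out-of-office reply.

yes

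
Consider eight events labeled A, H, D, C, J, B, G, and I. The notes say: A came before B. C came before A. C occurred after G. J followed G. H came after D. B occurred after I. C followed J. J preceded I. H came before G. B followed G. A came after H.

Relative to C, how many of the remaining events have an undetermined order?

1

Forced before C: D, G, H, and J; forced after C: A and B.
That leaves I with no forced order relative to C — 1.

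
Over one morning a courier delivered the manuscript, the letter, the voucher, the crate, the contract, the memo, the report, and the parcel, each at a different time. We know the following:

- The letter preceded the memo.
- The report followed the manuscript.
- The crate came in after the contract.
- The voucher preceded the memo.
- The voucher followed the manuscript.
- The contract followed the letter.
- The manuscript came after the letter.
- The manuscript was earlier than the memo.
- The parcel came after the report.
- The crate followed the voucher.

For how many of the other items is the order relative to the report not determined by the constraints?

4

Forced before the report: the letter and the manuscript; forced after the report: the parcel.
That leaves the contract, the crate, the memo, and the voucher with no forced order relative to the report — 4.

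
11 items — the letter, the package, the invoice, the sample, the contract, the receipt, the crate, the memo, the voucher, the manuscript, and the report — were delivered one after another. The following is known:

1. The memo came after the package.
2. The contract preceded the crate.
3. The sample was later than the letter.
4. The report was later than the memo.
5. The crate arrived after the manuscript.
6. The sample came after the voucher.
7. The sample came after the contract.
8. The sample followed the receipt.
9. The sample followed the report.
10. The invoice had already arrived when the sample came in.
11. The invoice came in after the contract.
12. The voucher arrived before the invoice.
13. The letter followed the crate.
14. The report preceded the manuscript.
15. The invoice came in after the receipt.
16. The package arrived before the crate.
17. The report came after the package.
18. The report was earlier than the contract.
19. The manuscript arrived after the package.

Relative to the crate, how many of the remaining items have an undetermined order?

3

Forced before the crate: the contract, the manuscript, the memo, the package, and the report; forced after the crate: the letter and the sample.
That leaves the invoice, the receipt, and the voucher with no forced order relative to the crate — 3.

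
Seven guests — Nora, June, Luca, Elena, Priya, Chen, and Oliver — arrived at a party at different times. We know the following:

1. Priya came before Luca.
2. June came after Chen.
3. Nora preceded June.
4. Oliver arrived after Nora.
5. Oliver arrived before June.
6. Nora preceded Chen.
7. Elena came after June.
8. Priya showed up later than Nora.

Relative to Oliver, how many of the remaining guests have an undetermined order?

3

Forced before Oliver: Nora; forced after Oliver: Elena and June.
That leaves Chen, Luca, and Priya with no forced order relative to Oliver — 3.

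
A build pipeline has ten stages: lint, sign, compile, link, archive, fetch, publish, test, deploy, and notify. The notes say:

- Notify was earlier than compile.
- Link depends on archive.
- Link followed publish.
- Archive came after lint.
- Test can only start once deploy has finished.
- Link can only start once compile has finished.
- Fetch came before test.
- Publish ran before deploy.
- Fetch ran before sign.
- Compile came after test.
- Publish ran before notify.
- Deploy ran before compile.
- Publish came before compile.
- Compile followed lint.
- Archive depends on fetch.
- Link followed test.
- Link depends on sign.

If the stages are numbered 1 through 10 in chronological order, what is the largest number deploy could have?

Deploy must come before compile, link, and test — 3 stages forced after it.
Everything else can be placed before deploy in some valid order, so deploy can sit as late as position 10 − 3 = 7.

7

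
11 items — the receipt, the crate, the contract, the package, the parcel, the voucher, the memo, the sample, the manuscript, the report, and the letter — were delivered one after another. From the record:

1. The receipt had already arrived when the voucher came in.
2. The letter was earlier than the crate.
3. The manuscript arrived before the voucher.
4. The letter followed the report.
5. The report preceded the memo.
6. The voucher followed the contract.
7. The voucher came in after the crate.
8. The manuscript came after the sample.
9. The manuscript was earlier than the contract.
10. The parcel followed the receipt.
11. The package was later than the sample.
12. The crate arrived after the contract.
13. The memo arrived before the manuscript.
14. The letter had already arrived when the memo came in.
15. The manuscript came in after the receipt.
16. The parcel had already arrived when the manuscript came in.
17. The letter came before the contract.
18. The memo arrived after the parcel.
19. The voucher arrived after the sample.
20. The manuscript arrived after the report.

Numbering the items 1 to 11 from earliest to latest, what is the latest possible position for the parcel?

The parcel must come before the contract, the crate, the manuscript, the memo, and the voucher — 5 items forced after it.
Everything else can be placed before the parcel in some valid order, so the parcel can sit as late as position 11 − 5 = 6.

6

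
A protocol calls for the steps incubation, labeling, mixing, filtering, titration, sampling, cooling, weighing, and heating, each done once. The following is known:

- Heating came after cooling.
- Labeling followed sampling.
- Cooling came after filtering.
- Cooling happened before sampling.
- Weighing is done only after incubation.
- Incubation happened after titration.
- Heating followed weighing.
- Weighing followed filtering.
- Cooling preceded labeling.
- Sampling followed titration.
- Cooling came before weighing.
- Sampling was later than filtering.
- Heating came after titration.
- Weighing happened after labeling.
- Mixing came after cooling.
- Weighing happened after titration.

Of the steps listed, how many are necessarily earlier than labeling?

Directly stated before labeling: cooling and sampling.
Filtering reaches labeling via filtering → sampling → labeling.
Titration reaches labeling via titration → sampling → labeling.
That's cooling, filtering, sampling, and titration — 4 in all.

4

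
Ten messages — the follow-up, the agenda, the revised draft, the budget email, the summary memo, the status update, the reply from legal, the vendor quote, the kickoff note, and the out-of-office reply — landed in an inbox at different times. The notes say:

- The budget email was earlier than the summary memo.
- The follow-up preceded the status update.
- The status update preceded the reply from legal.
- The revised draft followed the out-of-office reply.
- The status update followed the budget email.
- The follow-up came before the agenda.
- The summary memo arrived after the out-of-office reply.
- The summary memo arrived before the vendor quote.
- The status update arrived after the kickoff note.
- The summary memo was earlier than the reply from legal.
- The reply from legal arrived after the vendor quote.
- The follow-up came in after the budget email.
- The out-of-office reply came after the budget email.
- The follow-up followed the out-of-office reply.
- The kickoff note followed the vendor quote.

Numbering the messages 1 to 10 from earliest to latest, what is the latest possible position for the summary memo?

6

The summary memo must come before the kickoff note, the reply from legal, the status update, and the vendor quote — 4 messages forced after it.
Everything else can be placed before the summary memo in some valid order, so the summary memo can sit as late as position 10 − 4 = 6.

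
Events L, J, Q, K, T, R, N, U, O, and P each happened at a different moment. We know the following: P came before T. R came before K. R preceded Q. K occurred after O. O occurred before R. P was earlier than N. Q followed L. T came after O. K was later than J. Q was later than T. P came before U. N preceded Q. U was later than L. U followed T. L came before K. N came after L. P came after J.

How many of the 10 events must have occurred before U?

5

Directly stated before U: L, P, and T.
J reaches U via J → P → U.
O reaches U via O → T → U.
That's J, L, O, P, and T — 5 in all.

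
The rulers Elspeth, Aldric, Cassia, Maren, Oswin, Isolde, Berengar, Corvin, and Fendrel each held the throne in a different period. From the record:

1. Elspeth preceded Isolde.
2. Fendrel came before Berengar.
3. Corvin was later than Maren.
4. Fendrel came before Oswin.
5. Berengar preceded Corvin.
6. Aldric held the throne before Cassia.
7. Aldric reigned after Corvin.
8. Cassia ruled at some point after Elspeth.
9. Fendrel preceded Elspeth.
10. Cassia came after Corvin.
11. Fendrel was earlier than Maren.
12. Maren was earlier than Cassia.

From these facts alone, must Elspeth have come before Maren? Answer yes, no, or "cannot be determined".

No chain of stated constraints runs from Elspeth to Maren, and none runs from Maren to Elspeth either.
So the relative order of Elspeth and Maren is not fixed by the given facts.

cannot be determined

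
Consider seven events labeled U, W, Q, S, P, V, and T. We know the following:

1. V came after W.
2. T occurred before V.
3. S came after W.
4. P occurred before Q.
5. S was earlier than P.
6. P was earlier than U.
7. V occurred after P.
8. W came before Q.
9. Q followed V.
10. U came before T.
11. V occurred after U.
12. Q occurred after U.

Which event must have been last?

Q

Every other event has a chain of constraints placing it before Q, so Q is last.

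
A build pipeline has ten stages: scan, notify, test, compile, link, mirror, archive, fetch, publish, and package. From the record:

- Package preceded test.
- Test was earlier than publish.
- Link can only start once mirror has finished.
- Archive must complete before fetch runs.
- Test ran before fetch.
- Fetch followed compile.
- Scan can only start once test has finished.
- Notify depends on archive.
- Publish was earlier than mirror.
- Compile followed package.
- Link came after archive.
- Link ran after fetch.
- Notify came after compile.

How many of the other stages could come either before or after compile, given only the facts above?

Forced before compile: package; forced after compile: fetch, link, and notify.
That leaves archive, mirror, publish, scan, and test with no forced order relative to compile — 5.

5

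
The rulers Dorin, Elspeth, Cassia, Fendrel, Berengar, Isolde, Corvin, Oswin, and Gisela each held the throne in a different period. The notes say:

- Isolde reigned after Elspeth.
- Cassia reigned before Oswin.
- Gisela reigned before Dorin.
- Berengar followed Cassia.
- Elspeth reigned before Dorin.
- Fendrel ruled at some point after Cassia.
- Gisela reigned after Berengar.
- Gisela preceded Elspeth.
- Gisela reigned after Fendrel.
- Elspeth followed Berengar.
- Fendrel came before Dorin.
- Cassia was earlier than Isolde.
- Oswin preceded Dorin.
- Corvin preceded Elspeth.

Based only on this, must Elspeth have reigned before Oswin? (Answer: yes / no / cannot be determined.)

cannot be determined

No chain of stated constraints runs from Elspeth to Oswin, and none runs from Oswin to Elspeth either.
So the relative order of Elspeth and Oswin is not fixed by the given facts.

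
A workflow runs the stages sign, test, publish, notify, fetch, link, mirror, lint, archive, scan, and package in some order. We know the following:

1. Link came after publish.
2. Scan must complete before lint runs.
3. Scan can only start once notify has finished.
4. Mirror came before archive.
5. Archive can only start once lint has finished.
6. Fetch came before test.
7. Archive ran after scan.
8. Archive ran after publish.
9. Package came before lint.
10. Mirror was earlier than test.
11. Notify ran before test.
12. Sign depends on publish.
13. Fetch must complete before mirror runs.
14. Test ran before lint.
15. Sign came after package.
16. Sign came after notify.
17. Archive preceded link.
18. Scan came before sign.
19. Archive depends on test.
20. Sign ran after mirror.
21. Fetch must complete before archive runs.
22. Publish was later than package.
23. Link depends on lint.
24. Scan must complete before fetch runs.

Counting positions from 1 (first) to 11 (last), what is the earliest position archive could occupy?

Fetch, lint, mirror, notify, package, publish, scan, and test must all come before archive — 8 forced predecessors.
Nothing else is forced ahead of archive, so its earliest slot is position 8 + 1 = 9.

9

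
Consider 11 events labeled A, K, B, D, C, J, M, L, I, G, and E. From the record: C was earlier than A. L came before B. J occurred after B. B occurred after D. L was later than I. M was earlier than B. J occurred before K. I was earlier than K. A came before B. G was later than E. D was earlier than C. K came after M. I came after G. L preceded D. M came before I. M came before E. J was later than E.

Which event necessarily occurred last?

Every other event has a chain of constraints placing it before K, so K is last.

K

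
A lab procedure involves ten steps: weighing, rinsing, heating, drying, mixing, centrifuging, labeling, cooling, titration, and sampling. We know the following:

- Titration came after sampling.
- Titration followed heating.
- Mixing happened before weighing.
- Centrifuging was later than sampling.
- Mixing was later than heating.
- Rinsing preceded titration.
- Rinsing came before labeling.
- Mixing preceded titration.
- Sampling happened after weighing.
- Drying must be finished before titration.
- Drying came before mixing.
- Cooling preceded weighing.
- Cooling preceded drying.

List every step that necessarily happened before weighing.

cooling, drying, heating, mixing

Directly stated before weighing: cooling and mixing.
Drying reaches weighing via drying → mixing → weighing.
Heating reaches weighing via heating → mixing → weighing.
No chain forces sampling (or any of the others) ahead of weighing.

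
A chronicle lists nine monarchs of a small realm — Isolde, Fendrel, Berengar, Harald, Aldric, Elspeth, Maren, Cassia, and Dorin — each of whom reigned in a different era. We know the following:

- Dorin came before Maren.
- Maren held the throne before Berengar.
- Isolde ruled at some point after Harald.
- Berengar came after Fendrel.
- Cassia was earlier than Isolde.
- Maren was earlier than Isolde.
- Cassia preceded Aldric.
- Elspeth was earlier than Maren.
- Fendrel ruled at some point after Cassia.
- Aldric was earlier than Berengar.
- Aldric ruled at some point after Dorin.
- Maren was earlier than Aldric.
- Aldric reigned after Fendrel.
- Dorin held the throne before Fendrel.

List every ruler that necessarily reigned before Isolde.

Cassia, Dorin, Elspeth, Harald, Maren

Directly stated before Isolde: Cassia, Harald, and Maren.
Dorin reaches Isolde via Dorin → Maren → Isolde.
Elspeth reaches Isolde via Elspeth → Maren → Isolde.
No chain forces Aldric (or any of the others) ahead of Isolde.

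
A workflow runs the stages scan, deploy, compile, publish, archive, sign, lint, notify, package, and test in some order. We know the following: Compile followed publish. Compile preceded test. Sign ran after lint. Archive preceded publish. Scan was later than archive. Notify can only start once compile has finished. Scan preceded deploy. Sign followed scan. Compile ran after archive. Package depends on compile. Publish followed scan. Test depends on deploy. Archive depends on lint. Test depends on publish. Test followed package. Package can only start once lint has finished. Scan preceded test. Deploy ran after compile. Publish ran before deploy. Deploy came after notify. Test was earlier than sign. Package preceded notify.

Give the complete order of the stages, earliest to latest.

lint, archive, scan, publish, compile, package, notify, deploy, test, sign

The constraints fix every adjacent pair, so only one ordering works:
lint → archive → scan → publish → compile → package → notify → deploy → test → sign.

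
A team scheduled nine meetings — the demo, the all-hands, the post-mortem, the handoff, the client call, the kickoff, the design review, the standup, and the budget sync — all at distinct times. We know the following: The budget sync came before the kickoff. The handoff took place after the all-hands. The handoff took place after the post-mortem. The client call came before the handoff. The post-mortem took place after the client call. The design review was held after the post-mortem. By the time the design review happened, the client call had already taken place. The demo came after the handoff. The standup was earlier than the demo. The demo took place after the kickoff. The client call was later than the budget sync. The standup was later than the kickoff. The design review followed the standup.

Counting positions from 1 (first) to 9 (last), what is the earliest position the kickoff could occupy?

2

The budget sync must come before the kickoff — 1 forced predecessor.
Nothing else is forced ahead of the kickoff, so its earliest slot is position 1 + 1 = 2.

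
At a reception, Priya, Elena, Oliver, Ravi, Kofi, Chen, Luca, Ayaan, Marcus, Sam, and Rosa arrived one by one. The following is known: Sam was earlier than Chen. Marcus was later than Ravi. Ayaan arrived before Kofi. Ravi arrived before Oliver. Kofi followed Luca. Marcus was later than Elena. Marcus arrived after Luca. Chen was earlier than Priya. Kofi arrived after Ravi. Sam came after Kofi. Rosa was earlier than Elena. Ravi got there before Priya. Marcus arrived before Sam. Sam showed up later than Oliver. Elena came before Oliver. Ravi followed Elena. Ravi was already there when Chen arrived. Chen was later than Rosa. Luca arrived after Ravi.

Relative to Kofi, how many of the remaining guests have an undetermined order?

2

Forced before Kofi: Ayaan, Elena, Luca, Ravi, and Rosa; forced after Kofi: Chen, Priya, and Sam.
That leaves Marcus and Oliver with no forced order relative to Kofi — 2.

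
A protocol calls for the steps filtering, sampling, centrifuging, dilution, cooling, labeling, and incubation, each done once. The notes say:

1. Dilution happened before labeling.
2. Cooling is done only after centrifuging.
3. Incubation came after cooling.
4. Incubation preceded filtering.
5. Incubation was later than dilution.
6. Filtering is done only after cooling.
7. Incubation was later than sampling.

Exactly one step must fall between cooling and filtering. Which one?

incubation

Tracing the constraints gives cooling → incubation → filtering, so incubation sits after cooling and before filtering.
No other step is forced both after cooling and before filtering.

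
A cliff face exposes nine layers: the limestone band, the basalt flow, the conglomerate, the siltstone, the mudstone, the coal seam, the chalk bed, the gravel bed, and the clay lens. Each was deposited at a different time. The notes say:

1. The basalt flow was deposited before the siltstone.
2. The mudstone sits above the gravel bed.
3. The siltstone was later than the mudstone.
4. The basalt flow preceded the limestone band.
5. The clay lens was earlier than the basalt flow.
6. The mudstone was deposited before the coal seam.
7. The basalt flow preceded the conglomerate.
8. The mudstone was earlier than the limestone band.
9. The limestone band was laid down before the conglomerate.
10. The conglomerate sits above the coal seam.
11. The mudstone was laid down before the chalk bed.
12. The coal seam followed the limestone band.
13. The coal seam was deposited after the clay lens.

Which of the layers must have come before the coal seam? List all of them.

Directly stated before the coal seam: the clay lens, the limestone band, and the mudstone.
The basalt flow reaches the coal seam via the basalt flow → the limestone band → the coal seam.
The gravel bed reaches the coal seam via the gravel bed → the mudstone → the coal seam.
No chain forces the chalk bed (or any of the others) ahead of the coal seam.

the basalt flow, the clay lens, the gravel bed, the limestone band, the mudstone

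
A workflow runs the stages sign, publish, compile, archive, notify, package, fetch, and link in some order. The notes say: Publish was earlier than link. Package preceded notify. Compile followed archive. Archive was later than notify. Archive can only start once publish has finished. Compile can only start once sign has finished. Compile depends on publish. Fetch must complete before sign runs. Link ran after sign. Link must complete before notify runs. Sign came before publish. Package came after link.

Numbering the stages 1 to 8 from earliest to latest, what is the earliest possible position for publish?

3

Fetch and sign must both come before publish — 2 forced predecessors.
Nothing else is forced ahead of publish, so its earliest slot is position 2 + 1 = 3.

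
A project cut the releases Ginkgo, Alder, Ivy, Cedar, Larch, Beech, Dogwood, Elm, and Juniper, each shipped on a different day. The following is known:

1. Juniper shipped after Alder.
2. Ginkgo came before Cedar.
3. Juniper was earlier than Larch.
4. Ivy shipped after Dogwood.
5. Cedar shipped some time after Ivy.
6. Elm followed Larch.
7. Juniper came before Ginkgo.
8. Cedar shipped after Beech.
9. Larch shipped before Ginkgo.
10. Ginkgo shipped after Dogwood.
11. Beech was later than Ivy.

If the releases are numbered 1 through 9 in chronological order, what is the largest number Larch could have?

6

Larch must come before Cedar, Elm, and Ginkgo — 3 releases forced after it.
Everything else can be placed before Larch in some valid order, so Larch can sit as late as position 9 − 3 = 6.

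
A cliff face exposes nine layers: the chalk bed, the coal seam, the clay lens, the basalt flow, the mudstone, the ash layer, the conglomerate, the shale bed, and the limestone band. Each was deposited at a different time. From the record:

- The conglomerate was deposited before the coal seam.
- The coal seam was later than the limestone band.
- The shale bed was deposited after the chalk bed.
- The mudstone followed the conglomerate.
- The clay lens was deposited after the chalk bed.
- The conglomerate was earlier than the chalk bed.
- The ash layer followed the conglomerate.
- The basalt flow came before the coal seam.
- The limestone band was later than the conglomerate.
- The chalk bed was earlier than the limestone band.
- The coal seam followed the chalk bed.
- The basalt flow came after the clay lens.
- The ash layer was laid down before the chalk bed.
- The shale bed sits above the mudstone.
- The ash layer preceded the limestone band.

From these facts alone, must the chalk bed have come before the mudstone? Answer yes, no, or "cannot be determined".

cannot be determined

No chain of stated constraints runs from the chalk bed to the mudstone, and none runs from the mudstone to the chalk bed either.
So the relative order of the chalk bed and the mudstone is not fixed by the given facts.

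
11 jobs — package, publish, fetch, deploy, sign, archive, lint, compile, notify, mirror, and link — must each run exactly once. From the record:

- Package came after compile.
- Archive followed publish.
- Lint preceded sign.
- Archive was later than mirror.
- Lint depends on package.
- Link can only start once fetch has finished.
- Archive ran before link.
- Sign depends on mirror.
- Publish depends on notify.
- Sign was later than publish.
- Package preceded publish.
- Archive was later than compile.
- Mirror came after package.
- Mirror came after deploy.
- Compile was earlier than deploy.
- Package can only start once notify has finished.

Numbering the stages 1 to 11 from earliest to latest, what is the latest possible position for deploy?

7

Deploy must come before archive, link, mirror, and sign — 4 stages forced after it.
Everything else can be placed before deploy in some valid order, so deploy can sit as late as position 11 − 4 = 7.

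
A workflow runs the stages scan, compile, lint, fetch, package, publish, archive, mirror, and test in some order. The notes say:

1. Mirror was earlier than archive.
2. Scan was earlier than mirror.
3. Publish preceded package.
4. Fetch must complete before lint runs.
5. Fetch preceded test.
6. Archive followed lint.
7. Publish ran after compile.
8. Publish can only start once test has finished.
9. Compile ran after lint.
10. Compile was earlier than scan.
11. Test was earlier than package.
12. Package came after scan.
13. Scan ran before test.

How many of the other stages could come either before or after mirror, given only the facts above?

3

Forced before mirror: compile, fetch, lint, and scan; forced after mirror: archive.
That leaves package, publish, and test with no forced order relative to mirror — 3.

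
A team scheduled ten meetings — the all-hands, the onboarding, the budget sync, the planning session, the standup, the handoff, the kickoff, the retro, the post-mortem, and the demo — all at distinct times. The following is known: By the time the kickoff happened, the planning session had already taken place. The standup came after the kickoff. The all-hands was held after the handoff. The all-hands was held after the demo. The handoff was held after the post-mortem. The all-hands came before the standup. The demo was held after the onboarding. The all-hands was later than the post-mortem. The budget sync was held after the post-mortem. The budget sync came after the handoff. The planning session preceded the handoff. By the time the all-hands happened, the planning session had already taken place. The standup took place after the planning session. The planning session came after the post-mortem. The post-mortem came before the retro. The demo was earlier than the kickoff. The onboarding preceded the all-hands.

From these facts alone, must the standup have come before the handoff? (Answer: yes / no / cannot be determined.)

Tracing the constraints gives the handoff → the all-hands → the standup, so the handoff must come before the standup.
That means the standup cannot be before the handoff.

no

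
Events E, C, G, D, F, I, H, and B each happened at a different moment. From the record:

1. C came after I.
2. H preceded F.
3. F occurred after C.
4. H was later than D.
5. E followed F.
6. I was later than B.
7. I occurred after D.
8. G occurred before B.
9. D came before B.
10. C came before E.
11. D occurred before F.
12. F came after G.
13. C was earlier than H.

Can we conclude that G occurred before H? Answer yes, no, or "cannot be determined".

yes

Chain the constraints: G → B → I → C → H. Each link is directly stated, so G comes before H.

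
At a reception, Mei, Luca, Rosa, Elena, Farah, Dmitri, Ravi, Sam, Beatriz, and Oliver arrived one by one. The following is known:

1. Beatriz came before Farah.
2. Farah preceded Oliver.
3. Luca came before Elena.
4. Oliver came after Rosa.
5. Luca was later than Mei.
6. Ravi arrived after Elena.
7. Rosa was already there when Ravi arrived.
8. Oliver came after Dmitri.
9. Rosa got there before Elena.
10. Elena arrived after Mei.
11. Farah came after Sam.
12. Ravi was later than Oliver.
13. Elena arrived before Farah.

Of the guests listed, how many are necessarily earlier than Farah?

Directly stated before Farah: Beatriz, Elena, and Sam.
Luca reaches Farah via Luca → Elena → Farah.
Mei reaches Farah via Mei → Elena → Farah.
Rosa reaches Farah via Rosa → Elena → Farah.
No chain forces Ravi (or any of the others) ahead of Farah.
That's Beatriz, Elena, Luca, Mei, Rosa, and Sam — 6 in all.

6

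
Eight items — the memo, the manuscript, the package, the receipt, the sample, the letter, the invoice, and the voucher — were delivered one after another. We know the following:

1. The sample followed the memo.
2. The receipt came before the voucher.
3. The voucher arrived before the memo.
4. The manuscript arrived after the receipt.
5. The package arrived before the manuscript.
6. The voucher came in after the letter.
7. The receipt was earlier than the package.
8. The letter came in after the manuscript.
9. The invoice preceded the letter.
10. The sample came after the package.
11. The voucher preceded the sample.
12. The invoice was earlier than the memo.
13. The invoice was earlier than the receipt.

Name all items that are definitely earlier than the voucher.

Directly stated before the voucher: the letter and the receipt.
The invoice reaches the voucher via the invoice → the receipt → the voucher.
The manuscript reaches the voucher via the manuscript → the letter → the voucher.
The package reaches the voucher via the package → the manuscript → the letter → the voucher.

the invoice, the letter, the manuscript, the package, the receipt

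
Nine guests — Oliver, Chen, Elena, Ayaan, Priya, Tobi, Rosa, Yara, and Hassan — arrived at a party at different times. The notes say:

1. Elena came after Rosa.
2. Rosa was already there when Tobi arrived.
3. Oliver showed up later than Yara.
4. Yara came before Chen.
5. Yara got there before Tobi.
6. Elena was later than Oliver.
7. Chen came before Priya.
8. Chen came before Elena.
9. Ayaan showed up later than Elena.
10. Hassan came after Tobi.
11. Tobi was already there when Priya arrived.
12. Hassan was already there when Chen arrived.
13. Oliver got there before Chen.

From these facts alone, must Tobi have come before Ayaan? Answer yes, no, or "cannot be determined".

yes

Chain the constraints: Tobi → Hassan → Chen → Elena → Ayaan. Each link is directly stated, so Tobi comes before Ayaan.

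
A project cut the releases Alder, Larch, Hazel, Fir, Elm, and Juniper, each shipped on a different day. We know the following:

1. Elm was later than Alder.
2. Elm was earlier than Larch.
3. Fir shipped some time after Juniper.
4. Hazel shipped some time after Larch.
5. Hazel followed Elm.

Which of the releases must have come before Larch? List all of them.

Alder, Elm

Directly stated before Larch: Elm.
Alder reaches Larch via Alder → Elm → Larch.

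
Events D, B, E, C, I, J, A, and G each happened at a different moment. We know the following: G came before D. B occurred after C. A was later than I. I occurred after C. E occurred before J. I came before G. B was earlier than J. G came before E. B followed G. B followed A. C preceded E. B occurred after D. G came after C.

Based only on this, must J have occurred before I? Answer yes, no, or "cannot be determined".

no

Tracing the constraints gives I → G → E → J, so I must come before J.
That means J cannot be before I.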